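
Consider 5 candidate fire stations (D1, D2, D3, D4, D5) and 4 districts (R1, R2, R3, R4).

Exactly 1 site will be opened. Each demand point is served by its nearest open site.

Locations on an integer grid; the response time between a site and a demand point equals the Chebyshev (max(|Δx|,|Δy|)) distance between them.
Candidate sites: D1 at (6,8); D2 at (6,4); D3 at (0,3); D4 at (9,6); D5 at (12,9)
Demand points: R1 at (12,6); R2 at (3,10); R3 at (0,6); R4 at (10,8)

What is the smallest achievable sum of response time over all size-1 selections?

19

Open {D1}.
  R1→D1 6, R2→D1 3, R3→D1 6, R4→D1 4  ⇒ total 19.
Compare {D4}: total 20.
Compare {D2}: total 22.
No size-1 selection does better; minimum is 19.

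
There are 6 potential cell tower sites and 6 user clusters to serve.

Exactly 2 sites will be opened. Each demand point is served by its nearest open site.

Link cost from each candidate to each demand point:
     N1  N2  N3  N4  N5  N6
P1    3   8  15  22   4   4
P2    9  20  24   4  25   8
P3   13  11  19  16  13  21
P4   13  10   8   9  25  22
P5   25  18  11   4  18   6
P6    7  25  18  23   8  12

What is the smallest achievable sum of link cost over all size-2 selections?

34

Open {P1, P5}.
  N1→P1 3, N2→P1 8, N3→P5 11, N4→P5 4, N5→P1 4, N6→P1 4  ⇒ total 34.
Compare {P1, P4}: total 36.
Compare {P1, P2}: total 38.
No size-2 selection does better; minimum is 34.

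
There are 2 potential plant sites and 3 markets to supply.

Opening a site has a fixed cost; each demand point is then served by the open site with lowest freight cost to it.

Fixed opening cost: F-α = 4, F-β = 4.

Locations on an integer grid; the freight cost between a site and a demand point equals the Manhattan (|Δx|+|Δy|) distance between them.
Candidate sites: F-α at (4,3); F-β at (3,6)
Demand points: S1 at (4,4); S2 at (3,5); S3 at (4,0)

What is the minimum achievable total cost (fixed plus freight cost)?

Open {F-α}: assign each demand point to its cheapest open site.
  S1→F-α 1, S2→F-α 3, S3→F-α 3
  freight cost 7, fixed 4 → total 11.
Compare {F-α, F-β}: freight cost 5 + fixed 8 = 13.
Compare {F-β}: freight cost 11 + fixed 4 = 15.

11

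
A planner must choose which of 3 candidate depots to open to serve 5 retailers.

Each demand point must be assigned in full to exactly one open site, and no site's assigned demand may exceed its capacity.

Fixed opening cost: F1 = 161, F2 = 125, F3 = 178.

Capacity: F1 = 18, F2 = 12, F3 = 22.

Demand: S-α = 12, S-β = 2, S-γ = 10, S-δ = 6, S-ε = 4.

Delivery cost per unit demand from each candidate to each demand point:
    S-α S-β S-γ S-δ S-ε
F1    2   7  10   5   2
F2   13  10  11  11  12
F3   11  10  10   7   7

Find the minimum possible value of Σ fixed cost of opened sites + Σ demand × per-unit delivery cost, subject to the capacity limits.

527

Open {F1, F3}; cheapest assignment that respects the capacities:
  F1 (cap 18, load 18): S-α, S-β, S-ε — cost 12×2 + 2×7 + 4×2 = 46
  F3 (cap 22, load 16): S-γ, S-δ — cost 10×10 + 6×7 = 142
  Shipping 188, fixed 339 → total 527.
  Any other capacity-feasible assignment to {F1, F3} ships for at least 188.
Compare {F2, F3}: its best feasible assignment gives total 635.
Compare {F1, F2, F3}: its best feasible assignment gives total 652.
Every other set of open sites that can feasibly serve all demand totals ≥ 635 even under its best assignment. Minimum: 527.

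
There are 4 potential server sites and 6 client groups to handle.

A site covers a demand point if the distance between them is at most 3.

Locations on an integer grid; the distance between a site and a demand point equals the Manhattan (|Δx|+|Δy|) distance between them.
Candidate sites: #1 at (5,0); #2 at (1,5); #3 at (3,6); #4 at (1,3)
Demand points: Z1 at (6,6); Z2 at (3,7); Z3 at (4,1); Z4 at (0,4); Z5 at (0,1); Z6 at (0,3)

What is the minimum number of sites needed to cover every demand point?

3

Coverage sets (demand points within 3 of each site):
  #1: {Z3}
  #2: {Z4, Z6}
  #3: {Z1, Z2}
  #4: {Z4, Z5, Z6}
No 2 sites suffice: every size-2 union leaves at least one demand point uncovered.
But {#1, #3, #4} covers everything, so the minimum is 3.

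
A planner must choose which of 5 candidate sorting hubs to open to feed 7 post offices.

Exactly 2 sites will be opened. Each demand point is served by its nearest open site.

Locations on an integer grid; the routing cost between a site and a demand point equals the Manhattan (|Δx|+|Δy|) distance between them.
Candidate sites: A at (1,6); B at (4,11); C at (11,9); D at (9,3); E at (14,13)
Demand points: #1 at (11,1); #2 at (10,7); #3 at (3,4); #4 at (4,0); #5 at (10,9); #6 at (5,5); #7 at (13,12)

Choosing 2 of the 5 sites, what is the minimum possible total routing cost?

34

Open {C, D}.
  #1→D 4, #2→C 3, #3→D 7, #4→D 8, #5→C 1, #6→D 6, #7→C 5  ⇒ total 34.
Compare {A, C}: total 35.
Compare {D, E}: total 39.
No size-2 selection does better; minimum is 34.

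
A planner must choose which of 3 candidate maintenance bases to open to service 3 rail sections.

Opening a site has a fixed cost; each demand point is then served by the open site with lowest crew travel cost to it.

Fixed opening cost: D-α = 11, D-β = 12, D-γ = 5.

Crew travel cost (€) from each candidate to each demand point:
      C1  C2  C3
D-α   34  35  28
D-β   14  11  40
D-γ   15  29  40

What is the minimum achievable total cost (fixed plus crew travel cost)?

76

Open {D-α, D-β}: assign each demand point to its cheapest open site.
  C1→D-β 14, C2→D-β 11, C3→D-α 28
  crew travel cost 53, fixed 23 → total 76.
Compare {D-β}: crew travel cost 65 + fixed 12 = 77.
Compare {D-α, D-β, D-γ}: crew travel cost 53 + fixed 28 = 81.
Compare {D-β, D-γ}: crew travel cost 65 + fixed 17 = 82.
All other subsets cost ≥ 77. Minimum total cost: 76.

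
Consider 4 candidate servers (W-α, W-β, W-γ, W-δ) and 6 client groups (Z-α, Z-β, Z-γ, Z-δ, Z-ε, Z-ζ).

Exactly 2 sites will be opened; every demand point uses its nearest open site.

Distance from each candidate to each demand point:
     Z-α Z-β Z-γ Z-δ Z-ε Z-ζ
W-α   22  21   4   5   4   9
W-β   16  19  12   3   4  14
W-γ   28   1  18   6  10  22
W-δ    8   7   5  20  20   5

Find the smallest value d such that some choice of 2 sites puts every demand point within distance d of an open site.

8

Open {W-α, W-δ}.
  Farthest demand point is Z-α at distance 8 (to W-δ); all others are ≤ 8.
With {W-β, W-δ} the worst case is 8.
With {W-γ, W-δ} the worst case is 10.
No size-2 selection achieves below 8.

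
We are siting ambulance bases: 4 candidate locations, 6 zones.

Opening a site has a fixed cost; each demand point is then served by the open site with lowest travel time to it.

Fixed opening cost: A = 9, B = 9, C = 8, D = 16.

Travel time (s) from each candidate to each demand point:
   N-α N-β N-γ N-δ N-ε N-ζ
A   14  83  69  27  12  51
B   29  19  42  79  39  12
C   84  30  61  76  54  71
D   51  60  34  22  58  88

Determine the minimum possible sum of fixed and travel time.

Open {A, B}: assign each demand point to its cheapest open site.
  N-α→A 14, N-β→B 19, N-γ→B 42, N-δ→A 27, N-ε→A 12, N-ζ→B 12
  travel time 126, fixed 18 → total 144.
Compare {A, B, D}: travel time 113 + fixed 34 = 147.
Compare {A, B, C}: travel time 126 + fixed 26 = 152.
Compare {A, B, C, D}: travel time 113 + fixed 42 = 155.
All other subsets cost ≥ 147. Minimum total cost: 144.

144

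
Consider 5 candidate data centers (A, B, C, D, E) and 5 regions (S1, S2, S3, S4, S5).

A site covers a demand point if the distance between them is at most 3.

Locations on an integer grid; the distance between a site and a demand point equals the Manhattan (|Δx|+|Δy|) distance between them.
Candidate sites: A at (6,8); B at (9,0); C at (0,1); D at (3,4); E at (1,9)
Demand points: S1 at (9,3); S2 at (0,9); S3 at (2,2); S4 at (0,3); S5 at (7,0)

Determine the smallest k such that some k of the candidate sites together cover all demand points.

3

Coverage sets (demand points within 3 of each site):
  A: {}
  B: {S1, S5}
  C: {S3, S4}
  D: {S3}
  E: {S2}
No 2 sites suffice: every size-2 union leaves at least one demand point uncovered.
But {B, C, E} covers everything, so the minimum is 3.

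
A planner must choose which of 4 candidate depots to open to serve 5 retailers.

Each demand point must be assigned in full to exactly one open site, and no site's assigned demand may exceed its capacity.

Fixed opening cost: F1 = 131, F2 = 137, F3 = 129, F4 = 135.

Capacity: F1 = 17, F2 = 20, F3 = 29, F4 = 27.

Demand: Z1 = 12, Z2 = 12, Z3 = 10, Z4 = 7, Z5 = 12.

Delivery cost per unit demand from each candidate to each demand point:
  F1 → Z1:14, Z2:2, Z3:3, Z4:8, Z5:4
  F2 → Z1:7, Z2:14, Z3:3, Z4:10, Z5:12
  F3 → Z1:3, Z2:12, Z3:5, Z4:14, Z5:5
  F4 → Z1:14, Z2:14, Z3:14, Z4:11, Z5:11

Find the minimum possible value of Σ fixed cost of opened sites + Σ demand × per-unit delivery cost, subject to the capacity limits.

617

Open {F1, F2, F3}; cheapest assignment that respects the capacities:
  F1 (cap 17, load 12): Z2 — cost 12×2 = 24
  F2 (cap 20, load 17): Z3, Z4 — cost 10×3 + 7×10 = 100
  F3 (cap 29, load 24): Z1, Z5 — cost 12×3 + 12×5 = 96
  Shipping 220, fixed 397 → total 617.
  Any other capacity-feasible assignment to {F1, F2, F3} ships for at least 220.
Compare {F1, F3, F4}: its best feasible assignment gives total 714.
Compare {F3, F4}: its best feasible assignment gives total 748.
Every other set of open sites that can feasibly serve all demand totals ≥ 714 even under its best assignment. Minimum: 617.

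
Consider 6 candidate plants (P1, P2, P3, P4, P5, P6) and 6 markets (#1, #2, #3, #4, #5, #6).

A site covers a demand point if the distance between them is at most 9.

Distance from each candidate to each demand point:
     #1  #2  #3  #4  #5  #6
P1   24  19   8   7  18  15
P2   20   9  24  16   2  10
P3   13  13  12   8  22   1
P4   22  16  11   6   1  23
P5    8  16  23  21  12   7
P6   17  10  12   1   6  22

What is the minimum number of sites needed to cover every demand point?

3

Coverage sets (demand points within 9 of each site):
  P1: {#3, #4}
  P2: {#2, #5}
  P3: {#4, #6}
  P4: {#4, #5}
  P5: {#1, #6}
  P6: {#4, #5}
No 2 sites suffice: every size-2 union leaves at least one demand point uncovered.
But {P1, P2, P5} covers everything, so the minimum is 3.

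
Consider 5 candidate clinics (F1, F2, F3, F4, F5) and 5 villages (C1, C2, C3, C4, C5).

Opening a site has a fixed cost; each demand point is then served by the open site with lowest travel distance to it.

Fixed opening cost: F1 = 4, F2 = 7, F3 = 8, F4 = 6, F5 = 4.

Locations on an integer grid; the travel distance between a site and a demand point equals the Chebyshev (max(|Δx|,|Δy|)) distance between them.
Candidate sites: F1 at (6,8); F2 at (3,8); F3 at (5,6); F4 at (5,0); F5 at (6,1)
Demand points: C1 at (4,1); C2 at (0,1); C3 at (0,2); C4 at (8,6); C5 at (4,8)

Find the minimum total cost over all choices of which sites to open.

25

Open {F1, F4}: assign each demand point to its cheapest open site.
  C1→F4 1, C2→F4 5, C3→F4 5, C4→F1 2, C5→F1 2
  travel distance 15, fixed 10 → total 25.
Compare {F1, F5}: travel distance 18 + fixed 8 = 26.
Compare {F1}: travel distance 24 + fixed 4 = 28.
Compare {F3}: travel distance 20 + fixed 8 = 28.
All other subsets cost ≥ 26. Minimum total cost: 25.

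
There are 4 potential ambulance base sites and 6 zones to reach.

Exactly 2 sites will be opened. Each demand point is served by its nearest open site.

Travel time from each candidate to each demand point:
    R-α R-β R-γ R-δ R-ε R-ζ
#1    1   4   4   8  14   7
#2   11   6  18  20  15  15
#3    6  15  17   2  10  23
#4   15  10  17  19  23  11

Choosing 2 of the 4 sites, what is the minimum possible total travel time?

Open {#1, #3}.
  R-α→#1 1, R-β→#1 4, R-γ→#1 4, R-δ→#3 2, R-ε→#3 10, R-ζ→#1 7  ⇒ total 28.
Compare {#1, #2}: total 38.
Compare {#1, #4}: total 38.
No size-2 selection does better; minimum is 28.

28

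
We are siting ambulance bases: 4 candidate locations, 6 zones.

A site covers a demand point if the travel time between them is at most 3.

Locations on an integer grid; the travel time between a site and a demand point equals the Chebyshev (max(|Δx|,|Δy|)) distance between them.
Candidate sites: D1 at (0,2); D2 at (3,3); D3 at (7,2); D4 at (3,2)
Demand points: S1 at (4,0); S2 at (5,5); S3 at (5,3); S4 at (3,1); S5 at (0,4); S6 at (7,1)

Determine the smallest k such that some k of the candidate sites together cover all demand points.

Coverage sets (demand points within 3 of each site):
  D1: {S4, S5}
  D2: {S1, S2, S3, S4, S5}
  D3: {S1, S2, S3, S6}
  D4: {S1, S2, S3, S4, S5}
No single site covers all 6 demand points.
But {D1, D3} covers everything, so the minimum is 2.

2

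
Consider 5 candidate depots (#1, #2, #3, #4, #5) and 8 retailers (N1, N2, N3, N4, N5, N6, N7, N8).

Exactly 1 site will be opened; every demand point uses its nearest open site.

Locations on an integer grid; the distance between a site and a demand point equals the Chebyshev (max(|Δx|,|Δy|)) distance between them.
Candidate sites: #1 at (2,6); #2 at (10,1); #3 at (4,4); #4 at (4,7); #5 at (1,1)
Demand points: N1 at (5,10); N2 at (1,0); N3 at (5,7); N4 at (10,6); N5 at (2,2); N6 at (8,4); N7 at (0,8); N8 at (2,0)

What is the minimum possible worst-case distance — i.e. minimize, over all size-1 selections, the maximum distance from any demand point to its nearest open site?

6

Open {#3}.
  Farthest demand point is N1 at distance 6 (to #3); all others are ≤ 6.
With {#4} the worst case is 7.
With {#1} the worst case is 8.
No size-1 selection achieves below 6.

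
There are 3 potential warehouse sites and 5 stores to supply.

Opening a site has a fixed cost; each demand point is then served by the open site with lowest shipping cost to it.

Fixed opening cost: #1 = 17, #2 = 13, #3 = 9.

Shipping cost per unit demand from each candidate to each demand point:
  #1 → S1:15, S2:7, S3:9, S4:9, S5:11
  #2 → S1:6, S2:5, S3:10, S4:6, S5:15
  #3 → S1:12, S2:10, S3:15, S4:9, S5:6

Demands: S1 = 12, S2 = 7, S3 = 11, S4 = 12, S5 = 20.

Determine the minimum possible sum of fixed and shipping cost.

Open {#2, #3}: assign each demand point to its cheapest open site.
  S1→#2 12×6=72, S2→#2 7×5=35, S3→#2 11×10=110, S4→#2 12×6=72, S5→#3 20×6=120
  shipping cost 409, fixed 22 → total 431.
Compare {#1, #2, #3}: shipping cost 398 + fixed 39 = 437.
Compare {#1, #2}: shipping cost 498 + fixed 30 = 528.
Compare {#1, #3}: shipping cost 520 + fixed 26 = 546.
All other subsets cost ≥ 437. Minimum total cost: 431.

431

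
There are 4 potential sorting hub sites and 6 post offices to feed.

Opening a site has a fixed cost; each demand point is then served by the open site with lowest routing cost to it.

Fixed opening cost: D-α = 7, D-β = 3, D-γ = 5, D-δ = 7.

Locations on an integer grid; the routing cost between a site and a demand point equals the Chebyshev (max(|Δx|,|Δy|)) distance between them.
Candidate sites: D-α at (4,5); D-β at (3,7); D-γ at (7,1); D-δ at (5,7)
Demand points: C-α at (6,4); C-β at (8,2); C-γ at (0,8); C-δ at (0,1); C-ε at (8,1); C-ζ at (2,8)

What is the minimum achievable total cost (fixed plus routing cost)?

Open {D-β, D-γ}: assign each demand point to its cheapest open site.
  C-α→D-β 3, C-β→D-γ 1, C-γ→D-β 3, C-δ→D-β 6, C-ε→D-γ 1, C-ζ→D-β 1
  routing cost 15, fixed 8 → total 23.
Compare {D-β}: routing cost 24 + fixed 3 = 27.
Compare {D-α, D-γ}: routing cost 15 + fixed 12 = 27.
Compare {D-α, D-β, D-γ}: routing cost 12 + fixed 15 = 27.
All other subsets cost ≥ 27. Minimum total cost: 23.

23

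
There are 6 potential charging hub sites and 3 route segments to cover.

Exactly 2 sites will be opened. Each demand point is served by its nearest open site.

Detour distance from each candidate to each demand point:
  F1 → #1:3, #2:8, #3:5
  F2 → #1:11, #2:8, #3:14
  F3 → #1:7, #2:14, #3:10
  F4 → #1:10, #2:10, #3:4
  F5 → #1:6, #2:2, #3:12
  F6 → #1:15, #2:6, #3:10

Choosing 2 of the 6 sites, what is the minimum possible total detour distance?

10

Open {F1, F5}.
  #1→F1 3, #2→F5 2, #3→F1 5  ⇒ total 10.
Compare {F4, F5}: total 12.
Compare {F1, F6}: total 14.
No size-2 selection does better; minimum is 10.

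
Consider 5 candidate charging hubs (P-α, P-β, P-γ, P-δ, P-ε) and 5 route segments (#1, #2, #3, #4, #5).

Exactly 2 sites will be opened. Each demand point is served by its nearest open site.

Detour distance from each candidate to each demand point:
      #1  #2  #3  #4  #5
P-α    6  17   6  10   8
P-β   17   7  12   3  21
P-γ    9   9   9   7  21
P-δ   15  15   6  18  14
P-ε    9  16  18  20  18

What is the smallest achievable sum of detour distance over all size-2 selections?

30

Open {P-α, P-β}.
  #1→P-α 6, #2→P-β 7, #3→P-α 6, #4→P-β 3, #5→P-α 8  ⇒ total 30.
Compare {P-α, P-γ}: total 36.
Compare {P-α, P-δ}: total 45.
No size-2 selection does better; minimum is 30.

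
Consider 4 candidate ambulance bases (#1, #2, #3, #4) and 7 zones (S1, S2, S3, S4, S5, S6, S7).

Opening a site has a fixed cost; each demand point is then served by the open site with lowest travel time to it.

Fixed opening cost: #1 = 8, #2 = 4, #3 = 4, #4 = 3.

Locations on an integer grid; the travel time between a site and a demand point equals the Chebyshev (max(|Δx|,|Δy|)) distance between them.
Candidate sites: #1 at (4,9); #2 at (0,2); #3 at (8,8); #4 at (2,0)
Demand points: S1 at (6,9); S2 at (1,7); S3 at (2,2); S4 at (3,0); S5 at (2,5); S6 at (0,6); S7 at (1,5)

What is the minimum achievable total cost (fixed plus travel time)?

30

Open {#2, #3}: assign each demand point to its cheapest open site.
  S1→#3 2, S2→#2 5, S3→#2 2, S4→#2 3, S5→#2 3, S6→#2 4, S7→#2 3
  travel time 22, fixed 8 → total 30.
Compare {#2}: travel time 27 + fixed 4 = 31.
Compare {#1, #4}: travel time 20 + fixed 11 = 31.
Compare {#2, #3, #4}: travel time 20 + fixed 11 = 31.
All other subsets cost ≥ 31. Minimum total cost: 30.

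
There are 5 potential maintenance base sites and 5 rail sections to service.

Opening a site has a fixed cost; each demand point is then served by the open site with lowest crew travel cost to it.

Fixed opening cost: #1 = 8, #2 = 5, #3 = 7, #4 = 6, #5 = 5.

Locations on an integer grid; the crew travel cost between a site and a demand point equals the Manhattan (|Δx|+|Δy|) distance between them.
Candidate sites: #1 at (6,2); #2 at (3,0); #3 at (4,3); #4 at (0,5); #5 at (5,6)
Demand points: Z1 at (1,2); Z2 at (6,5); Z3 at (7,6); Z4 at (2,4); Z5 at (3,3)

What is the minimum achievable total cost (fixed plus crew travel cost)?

24

Open {#3, #5}: assign each demand point to its cheapest open site.
  Z1→#3 4, Z2→#5 2, Z3→#5 2, Z4→#3 3, Z5→#3 1
  crew travel cost 12, fixed 12 → total 24.
Compare {#3}: crew travel cost 18 + fixed 7 = 25.
Compare {#2, #5}: crew travel cost 16 + fixed 10 = 26.
Compare {#5}: crew travel cost 22 + fixed 5 = 27.
All other subsets cost ≥ 25. Minimum total cost: 24.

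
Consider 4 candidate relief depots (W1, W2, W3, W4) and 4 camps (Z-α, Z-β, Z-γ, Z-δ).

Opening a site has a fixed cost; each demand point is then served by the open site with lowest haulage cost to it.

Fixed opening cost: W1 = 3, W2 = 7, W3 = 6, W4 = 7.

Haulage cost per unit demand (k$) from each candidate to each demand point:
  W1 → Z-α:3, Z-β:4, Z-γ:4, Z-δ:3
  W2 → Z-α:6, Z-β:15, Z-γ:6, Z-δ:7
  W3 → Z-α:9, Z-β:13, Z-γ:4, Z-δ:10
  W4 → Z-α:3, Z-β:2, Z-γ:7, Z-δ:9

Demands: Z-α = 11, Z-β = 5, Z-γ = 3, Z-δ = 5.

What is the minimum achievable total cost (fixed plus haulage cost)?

80

Open {W1, W4}: assign each demand point to its cheapest open site.
  Z-α→W1 11×3=33, Z-β→W4 5×2=10, Z-γ→W1 3×4=12, Z-δ→W1 5×3=15
  haulage cost 70, fixed 10 → total 80.
Compare {W1}: haulage cost 80 + fixed 3 = 83.
Compare {W1, W3, W4}: haulage cost 70 + fixed 16 = 86.
Compare {W1, W2, W4}: haulage cost 70 + fixed 17 = 87.
All other subsets cost ≥ 83. Minimum total cost: 80.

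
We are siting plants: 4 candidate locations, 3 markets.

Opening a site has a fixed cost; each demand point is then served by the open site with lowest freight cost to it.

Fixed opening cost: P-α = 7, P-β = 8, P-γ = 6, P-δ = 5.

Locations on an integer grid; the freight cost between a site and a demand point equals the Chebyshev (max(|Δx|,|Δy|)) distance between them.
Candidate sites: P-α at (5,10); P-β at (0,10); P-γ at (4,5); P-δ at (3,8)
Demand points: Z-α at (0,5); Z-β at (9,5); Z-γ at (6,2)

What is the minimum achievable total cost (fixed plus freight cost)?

Open {P-γ}: assign each demand point to its cheapest open site.
  Z-α→P-γ 4, Z-β→P-γ 5, Z-γ→P-γ 3
  freight cost 12, fixed 6 → total 18.
Compare {P-δ}: freight cost 15 + fixed 5 = 20.
Compare {P-γ, P-δ}: freight cost 11 + fixed 11 = 22.
Compare {P-α}: freight cost 18 + fixed 7 = 25.
All other subsets cost ≥ 20. Minimum total cost: 18.

18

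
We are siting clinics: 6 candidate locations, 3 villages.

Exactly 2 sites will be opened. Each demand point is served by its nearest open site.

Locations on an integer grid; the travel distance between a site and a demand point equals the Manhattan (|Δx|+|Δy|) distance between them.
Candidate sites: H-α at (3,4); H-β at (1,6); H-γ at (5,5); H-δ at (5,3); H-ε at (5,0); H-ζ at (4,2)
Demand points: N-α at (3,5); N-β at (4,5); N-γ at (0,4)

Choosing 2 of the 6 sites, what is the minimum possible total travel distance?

Open {H-α, H-γ}.
  N-α→H-α 1, N-β→H-γ 1, N-γ→H-α 3  ⇒ total 5.
Compare {H-α, H-β}: total 6.
Compare {H-α, H-δ}: total 6.
No size-2 selection does better; minimum is 5.

5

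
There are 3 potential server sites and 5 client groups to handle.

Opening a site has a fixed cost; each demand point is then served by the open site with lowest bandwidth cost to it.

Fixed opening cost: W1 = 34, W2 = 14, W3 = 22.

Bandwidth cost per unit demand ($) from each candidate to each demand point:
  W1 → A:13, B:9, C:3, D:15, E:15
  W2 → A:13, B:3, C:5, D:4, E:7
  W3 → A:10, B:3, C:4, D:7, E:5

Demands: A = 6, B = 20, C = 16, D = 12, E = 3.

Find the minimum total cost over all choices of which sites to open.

283

Open {W2, W3}: assign each demand point to its cheapest open site.
  A→W3 6×10=60, B→W2 20×3=60, C→W3 16×4=64, D→W2 12×4=48, E→W3 3×5=15
  bandwidth cost 247, fixed 36 → total 283.
Compare {W2}: bandwidth cost 287 + fixed 14 = 301.
Compare {W1, W2, W3}: bandwidth cost 231 + fixed 70 = 301.
Compare {W1, W2}: bandwidth cost 255 + fixed 48 = 303.
All other subsets cost ≥ 301. Minimum total cost: 283.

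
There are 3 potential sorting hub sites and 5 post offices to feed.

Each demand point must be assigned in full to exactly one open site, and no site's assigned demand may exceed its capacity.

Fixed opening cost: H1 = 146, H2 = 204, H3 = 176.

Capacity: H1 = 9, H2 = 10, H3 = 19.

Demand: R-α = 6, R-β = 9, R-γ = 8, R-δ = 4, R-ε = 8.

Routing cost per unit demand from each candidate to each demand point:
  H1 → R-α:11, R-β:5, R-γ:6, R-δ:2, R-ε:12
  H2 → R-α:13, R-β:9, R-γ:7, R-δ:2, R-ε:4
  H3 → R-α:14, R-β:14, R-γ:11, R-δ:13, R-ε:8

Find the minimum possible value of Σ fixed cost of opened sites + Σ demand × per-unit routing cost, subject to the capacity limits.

809

Open {H1, H2, H3}; cheapest assignment that respects the capacities:
  H1 (cap 9, load 9): R-β — cost 9×5 = 45
  H2 (cap 10, load 10): R-α, R-δ — cost 6×13 + 4×2 = 86
  H3 (cap 19, load 16): R-γ, R-ε — cost 8×11 + 8×8 = 152
  Shipping 283, fixed 526 → total 809.
  Any other capacity-feasible assignment to {H1, H2, H3} ships for at least 283.
Total demand is 35 and no other set of sites has combined capacity ≥ 35, so {H1, H2, H3} is the only feasible choice of open sites. Minimum: 809.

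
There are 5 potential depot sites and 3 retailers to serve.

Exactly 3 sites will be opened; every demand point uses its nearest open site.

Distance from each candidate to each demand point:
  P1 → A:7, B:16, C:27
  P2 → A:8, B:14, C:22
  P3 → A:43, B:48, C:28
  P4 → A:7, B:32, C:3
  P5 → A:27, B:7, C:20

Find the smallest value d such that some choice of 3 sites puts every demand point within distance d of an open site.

Open {P1, P4, P5}.
  Farthest demand point is A at distance 7 (to P1); all others are ≤ 7.
With {P2, P4, P5} the worst case is 7.
With {P3, P4, P5} the worst case is 7.
No size-3 selection achieves below 7.

7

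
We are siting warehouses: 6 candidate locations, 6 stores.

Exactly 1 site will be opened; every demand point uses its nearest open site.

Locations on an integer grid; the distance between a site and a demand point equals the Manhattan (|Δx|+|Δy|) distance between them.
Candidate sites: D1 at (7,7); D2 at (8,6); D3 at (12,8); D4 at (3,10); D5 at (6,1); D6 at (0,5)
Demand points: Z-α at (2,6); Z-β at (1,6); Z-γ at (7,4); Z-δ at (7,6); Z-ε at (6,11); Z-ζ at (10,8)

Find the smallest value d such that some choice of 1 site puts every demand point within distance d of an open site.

7

Open {D1}.
  Farthest demand point is Z-β at distance 7 (to D1); all others are ≤ 7.
With {D2} the worst case is 7.
With {D4} the worst case is 10.
No size-1 selection achieves below 7.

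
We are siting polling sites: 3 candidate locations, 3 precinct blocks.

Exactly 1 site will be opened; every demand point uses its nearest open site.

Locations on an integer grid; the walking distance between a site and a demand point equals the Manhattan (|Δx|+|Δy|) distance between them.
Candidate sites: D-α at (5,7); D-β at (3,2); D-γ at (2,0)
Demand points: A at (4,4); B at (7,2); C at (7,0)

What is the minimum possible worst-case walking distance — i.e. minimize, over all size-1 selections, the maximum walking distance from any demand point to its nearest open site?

6

Open {D-β}.
  Farthest demand point is C at walking distance 6 (to D-β); all others are ≤ 6.
With {D-γ} the worst case is 7.
With {D-α} the worst case is 9.
No size-1 selection achieves below 6.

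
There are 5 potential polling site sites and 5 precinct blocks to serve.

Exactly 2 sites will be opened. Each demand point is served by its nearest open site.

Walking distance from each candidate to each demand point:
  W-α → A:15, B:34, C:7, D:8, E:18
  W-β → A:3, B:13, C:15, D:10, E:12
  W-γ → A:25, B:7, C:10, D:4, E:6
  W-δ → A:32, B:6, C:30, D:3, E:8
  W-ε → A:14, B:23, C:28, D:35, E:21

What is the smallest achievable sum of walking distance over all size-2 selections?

30

Open {W-β, W-γ}.
  A→W-β 3, B→W-γ 7, C→W-γ 10, D→W-γ 4, E→W-γ 6  ⇒ total 30.
Compare {W-β, W-δ}: total 35.
Compare {W-α, W-γ}: total 39.
No size-2 selection does better; minimum is 30.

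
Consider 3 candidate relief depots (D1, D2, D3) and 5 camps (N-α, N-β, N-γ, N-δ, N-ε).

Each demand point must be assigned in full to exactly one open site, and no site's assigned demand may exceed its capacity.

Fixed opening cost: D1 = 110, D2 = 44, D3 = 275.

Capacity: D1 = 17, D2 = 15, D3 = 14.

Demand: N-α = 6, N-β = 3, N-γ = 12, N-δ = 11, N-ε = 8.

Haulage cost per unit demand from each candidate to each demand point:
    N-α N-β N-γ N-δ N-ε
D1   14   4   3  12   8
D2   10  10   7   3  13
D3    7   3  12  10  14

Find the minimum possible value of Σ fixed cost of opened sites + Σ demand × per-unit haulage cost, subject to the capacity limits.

Open {D1, D2, D3}; cheapest assignment that respects the capacities:
  D1 (cap 17, load 15): N-β, N-γ — cost 3×4 + 12×3 = 48
  D2 (cap 15, load 11): N-δ — cost 11×3 = 33
  D3 (cap 14, load 14): N-α, N-ε — cost 6×7 + 8×14 = 154
  Shipping 235, fixed 429 → total 664.
  Any other capacity-feasible assignment to {D1, D2, D3} ships for at least 235.
Total demand is 40 and no other set of sites has combined capacity ≥ 40, so {D1, D2, D3} is the only feasible choice of open sites. Minimum: 664.

664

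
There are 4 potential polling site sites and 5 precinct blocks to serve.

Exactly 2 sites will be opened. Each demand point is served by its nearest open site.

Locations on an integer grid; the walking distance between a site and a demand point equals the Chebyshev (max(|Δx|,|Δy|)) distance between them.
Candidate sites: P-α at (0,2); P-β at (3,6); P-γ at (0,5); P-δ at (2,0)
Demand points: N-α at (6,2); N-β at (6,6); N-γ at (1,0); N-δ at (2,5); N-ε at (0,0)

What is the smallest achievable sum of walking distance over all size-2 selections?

11

Open {P-β, P-δ}.
  N-α→P-β 4, N-β→P-β 3, N-γ→P-δ 1, N-δ→P-β 1, N-ε→P-δ 2  ⇒ total 11.
Compare {P-α, P-β}: total 12.
Compare {P-γ, P-δ}: total 15.
No size-2 selection does better; minimum is 11.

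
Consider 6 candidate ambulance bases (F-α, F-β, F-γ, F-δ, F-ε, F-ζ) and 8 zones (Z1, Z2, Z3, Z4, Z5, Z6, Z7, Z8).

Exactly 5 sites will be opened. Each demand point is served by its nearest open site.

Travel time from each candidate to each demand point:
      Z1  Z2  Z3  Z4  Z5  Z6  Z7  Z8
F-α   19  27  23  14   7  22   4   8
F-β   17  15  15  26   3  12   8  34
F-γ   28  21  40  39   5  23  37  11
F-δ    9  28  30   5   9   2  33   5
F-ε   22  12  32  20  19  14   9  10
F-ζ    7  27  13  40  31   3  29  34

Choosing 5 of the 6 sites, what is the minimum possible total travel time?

51

Open {F-α, F-β, F-δ, F-ε, F-ζ}.
  Z1→F-ζ 7, Z2→F-ε 12, Z3→F-ζ 13, Z4→F-δ 5, Z5→F-β 3, Z6→F-δ 2, Z7→F-α 4, Z8→F-δ 5  ⇒ total 51.
Compare {F-α, F-γ, F-δ, F-ε, F-ζ}: total 53.
Compare {F-α, F-β, F-γ, F-δ, F-ζ}: total 54.
No size-5 selection does better; minimum is 51.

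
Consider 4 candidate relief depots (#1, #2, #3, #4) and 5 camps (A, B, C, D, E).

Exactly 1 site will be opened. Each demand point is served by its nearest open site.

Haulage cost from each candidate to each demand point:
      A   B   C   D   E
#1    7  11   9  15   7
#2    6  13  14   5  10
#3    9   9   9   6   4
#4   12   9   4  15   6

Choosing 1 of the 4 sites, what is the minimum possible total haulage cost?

37

Open {#3}.
  A→#3 9, B→#3 9, C→#3 9, D→#3 6, E→#3 4  ⇒ total 37.
Compare {#4}: total 46.
Compare {#2}: total 48.
No size-1 selection does better; minimum is 37.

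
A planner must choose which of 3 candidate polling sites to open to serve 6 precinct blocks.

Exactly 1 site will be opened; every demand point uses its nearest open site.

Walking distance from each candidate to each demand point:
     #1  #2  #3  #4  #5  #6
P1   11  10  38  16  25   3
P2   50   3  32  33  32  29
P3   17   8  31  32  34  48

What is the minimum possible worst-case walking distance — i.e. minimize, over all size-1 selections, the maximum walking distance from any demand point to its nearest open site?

Open {P1}.
  Farthest demand point is #3 at walking distance 38 (to P1); all others are ≤ 38.
With {P3} the worst case is 48.
With {P2} the worst case is 50.
No size-1 selection achieves below 38.

38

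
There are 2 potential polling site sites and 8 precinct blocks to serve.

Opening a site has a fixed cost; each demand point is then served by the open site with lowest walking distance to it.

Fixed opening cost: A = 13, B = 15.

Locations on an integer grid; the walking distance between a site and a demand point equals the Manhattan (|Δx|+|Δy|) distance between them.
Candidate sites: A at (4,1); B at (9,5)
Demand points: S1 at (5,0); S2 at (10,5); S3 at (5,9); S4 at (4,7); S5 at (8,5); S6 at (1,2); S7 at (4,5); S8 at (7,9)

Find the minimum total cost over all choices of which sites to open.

60

Open {A, B}: assign each demand point to its cheapest open site.
  S1→A 2, S2→B 1, S3→B 8, S4→A 6, S5→B 1, S6→A 4, S7→A 4, S8→B 6
  walking distance 32, fixed 28 → total 60.
Compare {B}: walking distance 48 + fixed 15 = 63.
Compare {A}: walking distance 54 + fixed 13 = 67.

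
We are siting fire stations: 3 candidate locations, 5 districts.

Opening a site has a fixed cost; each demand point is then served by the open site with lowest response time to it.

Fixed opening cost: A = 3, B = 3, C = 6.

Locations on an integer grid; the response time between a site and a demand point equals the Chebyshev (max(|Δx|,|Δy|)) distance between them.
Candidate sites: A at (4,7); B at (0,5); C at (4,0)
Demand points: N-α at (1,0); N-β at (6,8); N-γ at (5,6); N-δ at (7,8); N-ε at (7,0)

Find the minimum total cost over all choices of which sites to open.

21

Open {A, C}: assign each demand point to its cheapest open site.
  N-α→C 3, N-β→A 2, N-γ→A 1, N-δ→A 3, N-ε→C 3
  response time 12, fixed 9 → total 21.
Compare {A}: response time 20 + fixed 3 = 23.
Compare {A, B}: response time 18 + fixed 6 = 24.
Compare {A, B, C}: response time 12 + fixed 12 = 24.
All other subsets cost ≥ 23. Minimum total cost: 21.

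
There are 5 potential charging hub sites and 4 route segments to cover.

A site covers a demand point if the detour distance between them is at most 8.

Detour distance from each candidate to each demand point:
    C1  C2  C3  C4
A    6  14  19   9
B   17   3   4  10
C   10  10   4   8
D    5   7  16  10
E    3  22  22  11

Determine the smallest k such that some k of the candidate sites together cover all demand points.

Coverage sets (demand points within 8 of each site):
  A: {C1}
  B: {C2, C3}
  C: {C3, C4}
  D: {C1, C2}
  E: {C1}
No single site covers all 4 demand points.
But {C, D} covers everything, so the minimum is 2.

2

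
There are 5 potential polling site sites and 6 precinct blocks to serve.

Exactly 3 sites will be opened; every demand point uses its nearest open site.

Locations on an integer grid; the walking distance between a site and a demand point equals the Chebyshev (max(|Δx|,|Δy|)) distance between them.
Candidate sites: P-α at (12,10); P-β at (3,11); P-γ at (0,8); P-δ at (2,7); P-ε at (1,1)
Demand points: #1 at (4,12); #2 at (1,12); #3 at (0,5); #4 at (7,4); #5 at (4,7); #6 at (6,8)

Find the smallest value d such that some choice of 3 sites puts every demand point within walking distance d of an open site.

Open {P-α, P-β, P-δ}.
  Farthest demand point is #4 at walking distance 5 (to P-δ); all others are ≤ 5.
With {P-α, P-γ, P-δ} the worst case is 5.
With {P-α, P-δ, P-ε} the worst case is 5.
No size-3 selection achieves below 5.

5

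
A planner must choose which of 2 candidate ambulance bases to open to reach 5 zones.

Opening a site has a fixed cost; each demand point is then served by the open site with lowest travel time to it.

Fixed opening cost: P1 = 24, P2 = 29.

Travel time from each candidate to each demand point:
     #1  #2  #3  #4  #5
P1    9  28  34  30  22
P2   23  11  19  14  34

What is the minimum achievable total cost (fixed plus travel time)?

Open {P1, P2}: assign each demand point to its cheapest open site.
  #1→P1 9, #2→P2 11, #3→P2 19, #4→P2 14, #5→P1 22
  travel time 75, fixed 53 → total 128.
Compare {P2}: travel time 101 + fixed 29 = 130.
Compare {P1}: travel time 123 + fixed 24 = 147.

128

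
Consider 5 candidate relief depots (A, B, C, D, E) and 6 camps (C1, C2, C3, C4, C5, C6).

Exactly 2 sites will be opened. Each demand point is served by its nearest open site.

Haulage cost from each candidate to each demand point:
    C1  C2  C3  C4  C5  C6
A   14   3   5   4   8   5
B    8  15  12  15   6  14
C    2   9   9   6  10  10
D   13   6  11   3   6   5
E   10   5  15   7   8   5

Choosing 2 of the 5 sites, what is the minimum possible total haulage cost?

27

Open {A, C}.
  C1→C 2, C2→A 3, C3→A 5, C4→A 4, C5→A 8, C6→A 5  ⇒ total 27.
Compare {A, B}: total 31.
Compare {C, D}: total 31.
No size-2 selection does better; minimum is 27.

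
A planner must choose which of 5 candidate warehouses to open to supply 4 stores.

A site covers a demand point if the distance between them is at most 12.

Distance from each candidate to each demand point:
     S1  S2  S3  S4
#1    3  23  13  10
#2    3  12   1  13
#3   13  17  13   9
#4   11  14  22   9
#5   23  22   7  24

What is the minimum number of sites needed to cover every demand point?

Coverage sets (demand points within 12 of each site):
  #1: {S1, S4}
  #2: {S1, S2, S3}
  #3: {S4}
  #4: {S1, S4}
  #5: {S3}
No single site covers all 4 demand points.
But {#1, #2} covers everything, so the minimum is 2.

2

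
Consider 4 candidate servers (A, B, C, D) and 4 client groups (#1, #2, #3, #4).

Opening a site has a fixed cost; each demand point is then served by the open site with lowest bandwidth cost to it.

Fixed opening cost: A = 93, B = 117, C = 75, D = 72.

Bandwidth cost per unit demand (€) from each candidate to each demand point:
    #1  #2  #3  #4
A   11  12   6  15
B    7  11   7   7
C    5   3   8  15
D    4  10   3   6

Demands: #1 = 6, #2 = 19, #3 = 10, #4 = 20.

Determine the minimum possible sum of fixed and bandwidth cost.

Open {C, D}: assign each demand point to its cheapest open site.
  #1→D 6×4=24, #2→C 19×3=57, #3→D 10×3=30, #4→D 20×6=120
  bandwidth cost 231, fixed 147 → total 378.
Compare {D}: bandwidth cost 364 + fixed 72 = 436.
Compare {A, C, D}: bandwidth cost 231 + fixed 240 = 471.
Compare {B, C}: bandwidth cost 297 + fixed 192 = 489.
All other subsets cost ≥ 436. Minimum total cost: 378.

378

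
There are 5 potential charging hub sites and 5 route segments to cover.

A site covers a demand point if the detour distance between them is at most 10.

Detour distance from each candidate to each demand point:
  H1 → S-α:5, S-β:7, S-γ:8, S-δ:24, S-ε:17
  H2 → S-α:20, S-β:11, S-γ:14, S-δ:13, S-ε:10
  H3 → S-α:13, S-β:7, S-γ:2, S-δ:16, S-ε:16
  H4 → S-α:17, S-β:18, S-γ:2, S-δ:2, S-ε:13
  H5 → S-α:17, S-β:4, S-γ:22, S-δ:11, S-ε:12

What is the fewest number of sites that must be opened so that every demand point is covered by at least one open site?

3

Coverage sets (demand points within 10 of each site):
  H1: {S-α, S-β, S-γ}
  H2: {S-ε}
  H3: {S-β, S-γ}
  H4: {S-γ, S-δ}
  H5: {S-β}
No 2 sites suffice: every size-2 union leaves at least one demand point uncovered.
But {H1, H2, H4} covers everything, so the minimum is 3.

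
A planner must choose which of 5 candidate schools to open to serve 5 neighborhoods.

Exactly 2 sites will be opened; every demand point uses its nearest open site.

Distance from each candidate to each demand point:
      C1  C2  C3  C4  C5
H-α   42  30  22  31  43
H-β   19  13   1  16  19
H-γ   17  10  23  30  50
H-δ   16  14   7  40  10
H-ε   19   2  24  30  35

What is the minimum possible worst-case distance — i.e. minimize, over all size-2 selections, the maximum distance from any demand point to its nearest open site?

Open {H-β, H-δ}.
  Farthest demand point is C1 at distance 16 (to H-δ); all others are ≤ 16.
With {H-α, H-β} the worst case is 19.
With {H-β, H-γ} the worst case is 19.
No size-2 selection achieves below 16.

16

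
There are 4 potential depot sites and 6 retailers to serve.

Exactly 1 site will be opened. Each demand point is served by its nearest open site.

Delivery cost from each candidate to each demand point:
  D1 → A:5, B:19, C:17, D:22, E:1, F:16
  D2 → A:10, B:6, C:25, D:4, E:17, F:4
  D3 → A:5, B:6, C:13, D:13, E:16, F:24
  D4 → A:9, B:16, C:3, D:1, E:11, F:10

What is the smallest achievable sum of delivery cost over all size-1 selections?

Open {D4}.
  A→D4 9, B→D4 16, C→D4 3, D→D4 1, E→D4 11, F→D4 10  ⇒ total 50.
Compare {D2}: total 66.
Compare {D3}: total 77.
No size-1 selection does better; minimum is 50.

50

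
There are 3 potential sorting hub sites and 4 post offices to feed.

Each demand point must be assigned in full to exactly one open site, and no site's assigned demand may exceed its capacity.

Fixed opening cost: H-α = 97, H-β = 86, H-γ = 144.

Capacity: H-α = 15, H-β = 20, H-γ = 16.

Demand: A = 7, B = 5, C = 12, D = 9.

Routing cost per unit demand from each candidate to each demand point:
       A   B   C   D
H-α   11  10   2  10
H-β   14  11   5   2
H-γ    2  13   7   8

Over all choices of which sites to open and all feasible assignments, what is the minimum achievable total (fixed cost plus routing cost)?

431

Open {H-β, H-γ}; cheapest assignment that respects the capacities:
  H-β (cap 20, load 17): B, C — cost 5×11 + 12×5 = 115
  H-γ (cap 16, load 16): A, D — cost 7×2 + 9×8 = 86
  Shipping 201, fixed 230 → total 431.
  Any other capacity-feasible assignment to {H-β, H-γ} ships for at least 201.
Compare {H-α, H-β, H-γ}: its best feasible assignment gives total 438.
Compare {H-α, H-β}: its best feasible assignment gives total 481.
Every other set of open sites that can feasibly serve all demand totals ≥ 438 even under its best assignment. Minimum: 431.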